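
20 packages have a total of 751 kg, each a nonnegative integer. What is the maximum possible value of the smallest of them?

If every one of the 20 were at least 38, the total would be at least 20 × 38 = 760 > 751.
Taking 9 copies of 37 and 11 copies of 38 gives exactly 751, so 37 is attained.

37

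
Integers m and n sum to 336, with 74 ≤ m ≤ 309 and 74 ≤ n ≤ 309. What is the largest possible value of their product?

mn = m(336 − m) is maximized when m is as near 336/2 as the bounds allow.
Taking m = 168 and n = 168 (both in [74, 309]) gives mn = 28224.

28224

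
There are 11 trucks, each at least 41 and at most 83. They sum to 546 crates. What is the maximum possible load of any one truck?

83

To make one truck as large as possible, make the other 10 as small as possible.
The other 10 contribute at least 10 × 41 = 410, leaving at most 546 − 410 = 136.
But each truck is capped at 83, so the maximum is 83.
Achievable: one at 83 and the other 10 totalling 463, which fits since 10 × 41 ≤ 463 ≤ 10 × 83.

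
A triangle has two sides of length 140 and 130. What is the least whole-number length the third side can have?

The third side must exceed |140 − 130| = 10.
The smallest integer above 10 is 11.

11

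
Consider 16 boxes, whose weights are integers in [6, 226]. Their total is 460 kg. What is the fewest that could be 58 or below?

If only k of them are at most 58, the other 16 − k are at least 59, so the total is at least (16 − k)·59 + k·6.
This is ≤ 460, so (16 − k)·59 + 6k ≤ 460, which gives k ≥ 10.
Exactly 10 works: 10 values at 6 and 6 at 59 total 414; raise one of the low values by 46 (still ≤ 58) to hit 460.

10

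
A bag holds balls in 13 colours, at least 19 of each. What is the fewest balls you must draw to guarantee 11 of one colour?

131

In the worst case you draw 10 of each of the 13 colours: 13 × 10 = 130.
One more forces 11 of some colour, so 130 + 1 = 131.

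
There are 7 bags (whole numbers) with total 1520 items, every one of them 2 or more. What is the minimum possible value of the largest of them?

218

If every one of the 7 were at most 217, the total would be at most 7 × 217 = 1519 < 1520.
Equality holds with 1 value of 218 and 6 values of 217.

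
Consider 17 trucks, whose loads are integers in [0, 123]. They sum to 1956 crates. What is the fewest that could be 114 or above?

Each value short of 114 is at most 113, costing at least 123 − 113 = 10 against the maximum total of 2091.
We can afford to lose at most 2091 − 1956 = 135, so at most ⌊135/10⌋ = 13 fall short, and at least 4 are ≥ 114.
Exactly 4 works: 4 values at 123 and 13 at 113 total 1961; lower one of the high values by 5 (still ≥ 114) to hit 1956.

4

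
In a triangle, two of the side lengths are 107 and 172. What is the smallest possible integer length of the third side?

The third side must exceed |107 − 172| = 65.
The smallest integer above 65 is 66.

66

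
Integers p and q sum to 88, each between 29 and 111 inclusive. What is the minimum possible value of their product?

1711

For a fixed sum, pq is smallest when p and q are as far apart as possible.
The extreme feasible split is p = 29, q = 59, giving pq = 1711.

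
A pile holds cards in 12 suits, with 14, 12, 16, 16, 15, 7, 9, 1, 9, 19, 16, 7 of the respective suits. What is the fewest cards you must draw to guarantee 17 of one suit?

In the worst case you take as many as possible of each suit without reaching 17: 14 + 12 + 16 + 16 + 15 + 7 + 9 + 1 + 9 + 16 + 16 + 7 = 138.
The next one must give 17 of some suit, so 138 + 1 = 139.

139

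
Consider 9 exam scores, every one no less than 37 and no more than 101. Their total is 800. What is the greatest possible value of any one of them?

Maximizing one value means minimizing the remaining 8.
The other 8 contribute at least 8 × 37 = 296, leaving at most 800 − 296 = 504.
But each score is capped at 101, so the maximum is 101.
Achievable: one at 101 and the other 8 totalling 699, which fits since 8 × 37 ≤ 699 ≤ 8 × 101.

101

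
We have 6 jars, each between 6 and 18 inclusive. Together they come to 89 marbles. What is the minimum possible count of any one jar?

Minimizing one value means maximizing the remaining 5.
The other 5 can take up 5 × 18 = 90 ≥ 89 − 6, so one jar can sit at its floor of 6.
Achievable: one at 6 and the other 5 totalling 83, which fits since 5 × 6 ≤ 83 ≤ 5 × 18.

6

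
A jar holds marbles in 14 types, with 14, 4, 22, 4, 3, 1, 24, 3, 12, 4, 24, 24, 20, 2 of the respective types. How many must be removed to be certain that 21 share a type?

In the worst case you take as many as possible of each type without reaching 21: 14 + 4 + 20 + 4 + 3 + 1 + 20 + 3 + 12 + 4 + 20 + 20 + 20 + 2 = 147.
The next one must give 21 of some type, so 147 + 1 = 148.

148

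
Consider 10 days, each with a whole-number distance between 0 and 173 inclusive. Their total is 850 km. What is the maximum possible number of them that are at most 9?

Each value at 9 or below falls at least 173 − 9 = 164 short of the ceiling 173.
The ceiling total is 10 × 173 = 1730, and we need 850, so at most ⌊(1730 − 850)/164⌋ = 5 can be that low.
k = 5 is achieved by 5 values at 9 and 5 at 173, total 910; lower one of the 173's by 60 (still > 9) to reach 850.

5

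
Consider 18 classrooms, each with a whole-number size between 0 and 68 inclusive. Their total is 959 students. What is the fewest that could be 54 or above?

1

Each value short of 54 is at most 53, costing at least 68 − 53 = 15 against the maximum total of 1224.
We can afford to lose at most 1224 − 959 = 265, so at most ⌊265/15⌋ = 17 fall short, and at least 1 are ≥ 54.
Exactly 1 works: 1 value at 68 and 17 at 53 total 969; lower one of the high values by 10 (still ≥ 54) to hit 959.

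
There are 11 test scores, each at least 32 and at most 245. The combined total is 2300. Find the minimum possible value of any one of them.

32

To make one score as small as possible, make the other 10 as large as possible.
The other 10 can take up 10 × 245 = 2450 ≥ 2300 − 32, so one score can sit at its floor of 32.
Achievable: one at 32 and the other 10 totalling 2268, which fits since 10 × 32 ≤ 2268 ≤ 10 × 245.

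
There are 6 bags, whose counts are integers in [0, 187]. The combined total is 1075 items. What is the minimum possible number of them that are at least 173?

If only k of them are at least 173, the other 6 − k are at most 172, so the total is at most k·187 + (6 − k)·172.
This must reach 1075, so k·187 + (6 − k)·172 ≥ 1075, giving k ≥ 3.
Exactly 3 works: 3 values at 187 and 3 at 172 total 1077; lower one of the high values by 2 (still ≥ 173) to hit 1075.

3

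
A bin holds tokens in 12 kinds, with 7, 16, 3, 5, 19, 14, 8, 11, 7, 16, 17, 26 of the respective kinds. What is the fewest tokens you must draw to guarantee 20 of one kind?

In the worst case you take as many as possible of each kind without reaching 20: 7 + 16 + 3 + 5 + 19 + 14 + 8 + 11 + 7 + 16 + 17 + 19 = 142.
The next one must give 20 of some kind, so 142 + 1 = 143.

143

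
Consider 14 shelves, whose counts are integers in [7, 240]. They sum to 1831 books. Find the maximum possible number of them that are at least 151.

Suppose k of them are at least 151. Those contribute at least 151 each and the other 14 − k at least 7 each.
So the total is at least 151k + 7(14 − k) = 98 + 144k. This must be ≤ 1831, giving k ≤ 12.
k = 12 is achieved by 12 values at 151 and 2 at 7, total 1826; add 5 to one value (staying below 151) to reach 1831.

12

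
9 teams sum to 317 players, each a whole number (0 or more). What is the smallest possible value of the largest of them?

36

If every one of the 9 were at most 35, the total would be at most 9 × 35 = 315 < 317.
Achievable: 2 of them at 36 and 7 at 35 total 317.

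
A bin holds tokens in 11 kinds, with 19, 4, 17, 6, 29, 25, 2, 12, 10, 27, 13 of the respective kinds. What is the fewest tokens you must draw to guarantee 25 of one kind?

156

In the worst case you take as many as possible of each kind without reaching 25: 19 + 4 + 17 + 6 + 24 + 24 + 2 + 12 + 10 + 24 + 13 = 155.
The next one must give 25 of some kind, so 155 + 1 = 156.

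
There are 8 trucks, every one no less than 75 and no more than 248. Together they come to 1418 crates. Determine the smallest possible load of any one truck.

75

Minimizing one value means maximizing the remaining 7.
The other 7 can take up 7 × 248 = 1736 ≥ 1418 − 75, so one truck can sit at its floor of 75.
Achievable: one at 75 and the other 7 totalling 1343, which fits since 7 × 75 ≤ 1343 ≤ 7 × 248.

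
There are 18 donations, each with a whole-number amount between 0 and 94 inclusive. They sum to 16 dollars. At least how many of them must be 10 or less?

17

Each value above 10 is at least 11, contributing at least 11 − 0 = 11 above the floor 0.
The sum exceeds the floor total 0 by 16, so at most ⌊16/11⌋ = 1 exceed 10, and at least 17 are ≤ 10.
Exactly 17 works: 17 values at 0 and 1 at 11 total 11; raise one of the low values by 5 (still ≤ 10) to hit 16.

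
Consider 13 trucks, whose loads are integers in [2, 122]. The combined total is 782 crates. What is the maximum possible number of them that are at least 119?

With k values at 119 or above and the rest at least 2, the sum is at least 26 + 117k.
Since the sum is 782, we need 117k ≤ 756, i.e. k ≤ 6.
k = 6 is achieved by 6 values at 119 and 7 at 2, total 728; add 54 to one value (staying below 119) to reach 782.

6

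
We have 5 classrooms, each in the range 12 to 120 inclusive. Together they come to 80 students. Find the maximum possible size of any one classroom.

32

Maximizing one value means minimizing the remaining 4.
The other 4 contribute at least 4 × 12 = 48, leaving at most 80 − 48 = 32.
Since 32 ≤ 120, this is achievable: one at 32 and 4 at 12.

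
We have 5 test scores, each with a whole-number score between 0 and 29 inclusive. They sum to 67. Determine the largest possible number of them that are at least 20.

3

If k of the values are ≥ 20, the total is ≥ 20k + 0(5 − k).
Setting 20k + 0(5 − k) ≤ 67 gives 20k ≤ 67, so k ≤ 3.
k = 3 is achieved by 3 values at 20 and 2 at 0, total 60; add 7 to one value (staying below 20) to reach 67.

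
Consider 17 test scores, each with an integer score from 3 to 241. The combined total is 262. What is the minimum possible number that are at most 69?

14

Each value above 69 is at least 70, contributing at least 70 − 3 = 67 above the floor 3.
The sum exceeds the floor total 51 by 211, so at most ⌊211/67⌋ = 3 exceed 69, and at least 14 are ≤ 69.
Exactly 14 works: 14 values at 3 and 3 at 70 total 252; raise one of the low values by 10 (still ≤ 69) to hit 262.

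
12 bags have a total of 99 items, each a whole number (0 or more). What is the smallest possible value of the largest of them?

9

Some value must be at least ⌈99/12⌉ = 9, since 12 × 8 = 96 < 99.
Equality holds with 3 values of 9 and 9 values of 8.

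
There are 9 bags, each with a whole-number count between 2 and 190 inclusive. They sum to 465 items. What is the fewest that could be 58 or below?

Each value above 58 is at least 59, contributing at least 59 − 2 = 57 above the floor 2.
The sum exceeds the floor total 18 by 447, so at most ⌊447/57⌋ = 7 exceed 58, and at least 2 are ≤ 58.
Exactly 2 works: 2 values at 2 and 7 at 59 total 417; raise one of the low values by 48 (still ≤ 58) to hit 465.

2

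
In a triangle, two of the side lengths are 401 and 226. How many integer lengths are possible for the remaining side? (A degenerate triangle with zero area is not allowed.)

The triangle inequality gives |401 − 226| < c < 401 + 226, i.e. 175 < c < 627.
So c can be any integer from 176 to 626: 451 values.

451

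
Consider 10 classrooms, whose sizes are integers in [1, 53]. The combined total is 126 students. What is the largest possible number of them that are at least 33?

Suppose k of them are at least 33. Those contribute at least 33 each and the other 10 − k at least 1 each.
So the total is at least 33k + 1(10 − k) = 10 + 32k. This must be ≤ 126, giving k ≤ 3.
k = 3 is achieved by 3 values at 33 and 7 at 1, total 106; add 20 to one value (staying below 33) to reach 126.

3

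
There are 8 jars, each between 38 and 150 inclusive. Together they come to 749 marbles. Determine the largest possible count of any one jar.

150

To make one jar as large as possible, make the other 7 as small as possible.
The other 7 contribute at least 7 × 38 = 266, leaving at most 749 − 266 = 483.
But each jar is capped at 150, so the maximum is 150.
Achievable: one at 150 and the other 7 totalling 599, which fits since 7 × 38 ≤ 599 ≤ 7 × 150.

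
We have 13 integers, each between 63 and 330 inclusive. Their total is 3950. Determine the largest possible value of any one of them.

To make one integer as large as possible, make the other 12 as small as possible.
The other 12 contribute at least 12 × 63 = 756, leaving at most 3950 − 756 = 3194.
But each integer is capped at 330, so the maximum is 330.
Achievable: one at 330 and the other 12 totalling 3620, which fits since 12 × 63 ≤ 3620 ≤ 12 × 330.

330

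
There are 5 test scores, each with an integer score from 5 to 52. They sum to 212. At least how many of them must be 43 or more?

Each value short of 43 is at most 42, costing at least 52 − 42 = 10 against the maximum total of 260.
We can afford to lose at most 260 − 212 = 48, so at most ⌊48/10⌋ = 4 fall short, and at least 1 are ≥ 43.
Exactly 1 works: 1 value at 52 and 4 at 42 total 220; lower one of the high values by 8 (still ≥ 43) to hit 212.

1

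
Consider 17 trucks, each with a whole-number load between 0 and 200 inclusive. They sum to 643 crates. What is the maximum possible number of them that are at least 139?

Suppose k of them are at least 139. Those contribute at least 139 each and the other 17 − k at least 0 each.
So the total is at least 139k + 0(17 − k) = 0 + 139k. This must be ≤ 643, giving k ≤ 4.
k = 4 is achieved by 4 values at 139 and 13 at 0, total 556; add 87 to one value (staying below 139) to reach 643.

4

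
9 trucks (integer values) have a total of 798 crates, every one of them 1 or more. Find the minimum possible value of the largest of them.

89

The 9 values sum to 798, so their maximum is at least ⌈798/9⌉ = 89.
Equality holds with 6 values of 89 and 3 values of 88.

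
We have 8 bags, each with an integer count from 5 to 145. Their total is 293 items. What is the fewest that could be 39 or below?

1

Let j be the number exceeding 39. Then the total is ≥ 40·j + 5·(8 − j) = 40 + 35j.
So 35j ≤ 253 and j ≤ 7; hence at least 8 − 7 = 1 are ≤ 39.
Exactly 1 works: 1 value at 5 and 7 at 40 total 285; raise one of the low values by 8 (still ≤ 39) to hit 293.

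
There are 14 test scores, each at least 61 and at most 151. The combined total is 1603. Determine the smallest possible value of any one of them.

61

To make one score as small as possible, make the other 13 as large as possible.
The other 13 can take up 13 × 151 = 1963 ≥ 1603 − 61, so one score can sit at its floor of 61.
Achievable: one at 61 and the other 13 totalling 1542, which fits since 13 × 61 ≤ 1542 ≤ 13 × 151.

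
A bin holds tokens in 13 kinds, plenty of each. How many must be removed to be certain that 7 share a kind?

79

In the worst case you draw 6 of each of the 13 kinds: 13 × 6 = 78.
One more forces 7 of some kind, so 78 + 1 = 79.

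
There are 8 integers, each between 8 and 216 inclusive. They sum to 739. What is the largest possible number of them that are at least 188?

With k values at 188 or above and the rest at least 8, the sum is at least 64 + 180k.
Since the sum is 739, we need 180k ≤ 675, i.e. k ≤ 3.
k = 3 is achieved by 3 values at 188 and 5 at 8, total 604; add 135 to one value (staying below 188) to reach 739.

3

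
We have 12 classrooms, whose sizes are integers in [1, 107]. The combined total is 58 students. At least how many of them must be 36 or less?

Let j be the number exceeding 36. Then the total is ≥ 37·j + 1·(12 − j) = 12 + 36j.
So 36j ≤ 46 and j ≤ 1; hence at least 12 − 1 = 11 are ≤ 36.
Exactly 11 works: 11 values at 1 and 1 at 37 total 48; raise one of the low values by 10 (still ≤ 36) to hit 58.

11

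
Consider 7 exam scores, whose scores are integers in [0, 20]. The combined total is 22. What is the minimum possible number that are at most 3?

Let j be the number exceeding 3. Then the total is ≥ 4·j + 0·(7 − j) = 0 + 4j.
So 4j ≤ 22 and j ≤ 5; hence at least 7 − 5 = 2 are ≤ 3.
Exactly 2 works: 2 values at 0 and 5 at 4 total 20; raise one of the low values by 2 (still ≤ 3) to hit 22.

2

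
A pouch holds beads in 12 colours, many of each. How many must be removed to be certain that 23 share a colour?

In the worst case you draw 22 of each of the 12 colours: 12 × 22 = 264.
One more forces 23 of some colour, so 264 + 1 = 265.

265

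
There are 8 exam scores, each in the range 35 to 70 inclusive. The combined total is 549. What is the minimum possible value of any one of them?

Minimizing one value means maximizing the remaining 7.
The other 7 contribute at most 7 × 70 = 490, leaving at least 549 − 490 = 59.
Since 59 ≥ 35, this is achievable: one at 59 and 7 at 70.

59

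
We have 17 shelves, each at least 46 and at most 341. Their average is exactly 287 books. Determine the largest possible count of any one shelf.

To make one shelf as large as possible, make the other 16 as small as possible.
The total is 17 × 287 = 4879.
The other 16 contribute at least 16 × 46 = 736, leaving at most 4879 − 736 = 4143.
But each shelf is capped at 341, so the maximum is 341.
Achievable: one at 341 and the other 16 totalling 4538, which fits since 16 × 46 ≤ 4538 ≤ 16 × 341.

341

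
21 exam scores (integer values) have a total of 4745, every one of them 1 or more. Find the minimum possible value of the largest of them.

If every one of the 21 were at most 225, the total would be at most 21 × 225 = 4725 < 4745.
Equality holds with 20 values of 226 and 1 value of 225.

226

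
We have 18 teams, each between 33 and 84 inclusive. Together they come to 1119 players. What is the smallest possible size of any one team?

33

To make one team as small as possible, make the other 17 as large as possible.
The other 17 can take up 17 × 84 = 1428 ≥ 1119 − 33, so one team can sit at its floor of 33.
Achievable: one at 33 and the other 17 totalling 1086, which fits since 17 × 33 ≤ 1086 ≤ 17 × 84.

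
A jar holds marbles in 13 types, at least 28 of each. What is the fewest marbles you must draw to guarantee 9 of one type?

105

You could draw 8 of every type without reaching 9 of any — 104 in all.
One more forces 9 of some type, so 104 + 1 = 105.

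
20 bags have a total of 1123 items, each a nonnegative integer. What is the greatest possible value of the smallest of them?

56

The average is 1123/20 < 57, so some value is ≤ 56.
Equality holds with 17 values of 56 and 3 values of 57.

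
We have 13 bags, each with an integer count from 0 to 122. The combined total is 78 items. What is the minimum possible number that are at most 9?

If only k of them are at most 9, the other 13 − k are at least 10, so the total is at least (13 − k)·10 + k·0.
This is ≤ 78, so (13 − k)·10 + 0k ≤ 78, which gives k ≥ 6.
Exactly 6 works: 6 values at 0 and 7 at 10 total 70; raise one of the low values by 8 (still ≤ 9) to hit 78.

6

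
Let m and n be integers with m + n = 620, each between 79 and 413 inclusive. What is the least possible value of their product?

85491

For a fixed sum, mn is smallest when m and n are as far apart as possible.
The extreme feasible split is m = 207, n = 413, giving mn = 85491.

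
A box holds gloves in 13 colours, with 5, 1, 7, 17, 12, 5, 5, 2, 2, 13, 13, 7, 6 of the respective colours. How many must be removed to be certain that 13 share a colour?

In the worst case you take as many as possible of each colour without reaching 13: 5 + 1 + 7 + 12 + 12 + 5 + 5 + 2 + 2 + 12 + 12 + 7 + 6 = 88.
The next one must give 13 of some colour, so 88 + 1 = 89.

89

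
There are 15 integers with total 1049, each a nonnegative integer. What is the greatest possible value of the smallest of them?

The average is 1049/15 < 70, so some value is ≤ 69.
Achievable: 1 of them at 69 and 14 at 70 total 1049.

69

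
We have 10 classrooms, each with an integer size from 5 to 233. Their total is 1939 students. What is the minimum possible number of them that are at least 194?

1

Each value short of 194 is at most 193, costing at least 233 − 193 = 40 against the maximum total of 2330.
We can afford to lose at most 2330 − 1939 = 391, so at most ⌊391/40⌋ = 9 fall short, and at least 1 are ≥ 194.
Exactly 1 works: 1 value at 233 and 9 at 193 total 1970; lower one of the high values by 31 (still ≥ 194) to hit 1939.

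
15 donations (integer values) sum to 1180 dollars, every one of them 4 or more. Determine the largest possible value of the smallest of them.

78

If every one of the 15 were at least 79, the total would be at least 15 × 79 = 1185 > 1180.
Achievable: 5 of them at 78 and 10 at 79 total 1180.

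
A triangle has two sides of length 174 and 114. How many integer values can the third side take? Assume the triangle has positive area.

The triangle inequality gives |174 − 114| < c < 174 + 114, i.e. 60 < c < 288.
So c can be any integer from 61 to 287: 227 values.

227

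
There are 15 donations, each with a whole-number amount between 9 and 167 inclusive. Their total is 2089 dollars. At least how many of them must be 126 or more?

6

If only k of them are at least 126, the other 15 − k are at most 125, so the total is at most k·167 + (15 − k)·125.
This must reach 2089, so k·167 + (15 − k)·125 ≥ 2089, giving k ≥ 6.
Exactly 6 works: 6 values at 167 and 9 at 125 total 2127; lower one of the high values by 38 (still ≥ 126) to hit 2089.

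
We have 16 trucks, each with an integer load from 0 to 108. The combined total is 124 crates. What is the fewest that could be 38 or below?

If only k of them are at most 38, the other 16 − k are at least 39, so the total is at least (16 − k)·39 + k·0.
This is ≤ 124, so (16 − k)·39 + 0k ≤ 124, which gives k ≥ 13.
Exactly 13 works: 13 values at 0 and 3 at 39 total 117; raise one of the low values by 7 (still ≤ 38) to hit 124.

13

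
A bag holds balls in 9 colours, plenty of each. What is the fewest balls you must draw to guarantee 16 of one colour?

136

You could draw 15 of every colour without reaching 16 of any — 135 in all.
One more forces 16 of some colour, so 135 + 1 = 136.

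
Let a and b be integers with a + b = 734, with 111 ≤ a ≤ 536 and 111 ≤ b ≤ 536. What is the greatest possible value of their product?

134689

For a fixed sum, the product ab is largest when a and b are as close as possible.
Taking a = 367 and b = 367 (both in [111, 536]) gives ab = 134689.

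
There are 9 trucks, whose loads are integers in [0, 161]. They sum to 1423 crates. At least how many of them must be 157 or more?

Each value short of 157 is at most 156, costing at least 161 − 156 = 5 against the maximum total of 1449.
We can afford to lose at most 1449 − 1423 = 26, so at most ⌊26/5⌋ = 5 fall short, and at least 4 are ≥ 157.
Exactly 4 works: 4 values at 161 and 5 at 156 total 1424; lower one of the high values by 1 (still ≥ 157) to hit 1423.

4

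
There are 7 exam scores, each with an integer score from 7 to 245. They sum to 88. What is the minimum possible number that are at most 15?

3

Let j be the number exceeding 15. Then the total is ≥ 16·j + 7·(7 − j) = 49 + 9j.
So 9j ≤ 39 and j ≤ 4; hence at least 7 − 4 = 3 are ≤ 15.
Exactly 3 works: 3 values at 7 and 4 at 16 total 85; raise one of the low values by 3 (still ≤ 15) to hit 88.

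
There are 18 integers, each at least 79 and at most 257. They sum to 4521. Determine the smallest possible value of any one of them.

152

To make one integer as small as possible, make the other 17 as large as possible.
The other 17 contribute at most 17 × 257 = 4369, leaving at least 4521 − 4369 = 152.
Since 152 ≥ 79, this is achievable: one at 152 and 17 at 257.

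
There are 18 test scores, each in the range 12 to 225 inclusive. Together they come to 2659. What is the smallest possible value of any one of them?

12

To make one score as small as possible, make the other 17 as large as possible.
The other 17 can take up 17 × 225 = 3825 ≥ 2659 − 12, so one score can sit at its floor of 12.
Achievable: one at 12 and the other 17 totalling 2647, which fits since 17 × 12 ≤ 2647 ≤ 17 × 225.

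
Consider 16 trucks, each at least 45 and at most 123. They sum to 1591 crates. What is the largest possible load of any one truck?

To make one truck as large as possible, make the other 15 as small as possible.
The other 15 contribute at least 15 × 45 = 675, leaving at most 1591 − 675 = 916.
But each truck is capped at 123, so the maximum is 123.
Achievable: one at 123 and the other 15 totalling 1468, which fits since 15 × 45 ≤ 1468 ≤ 15 × 123.

123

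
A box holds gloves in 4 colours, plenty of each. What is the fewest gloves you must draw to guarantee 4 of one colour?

You could draw 3 of every colour without reaching 4 of any — 12 in all.
One more forces 4 of some colour, so 12 + 1 = 13.

13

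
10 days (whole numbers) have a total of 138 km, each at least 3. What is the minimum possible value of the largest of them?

14

Some value must be at least ⌈138/10⌉ = 14, since 10 × 13 = 130 < 138.
Taking 2 copies of 13 and 8 copies of 14 gives exactly 138, so 14 is attained.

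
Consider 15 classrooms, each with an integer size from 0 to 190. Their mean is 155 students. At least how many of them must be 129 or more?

The total is 15 × 155 = 2325.
Suppose at most 15 − j of them reach 129; then j values are ≤ 128 and the rest ≤ 190.
The total is then ≤ 128·j + 190·(15 − j) = 2850 − 62j. For this to be ≥ 2325 we need j ≤ 8, so at least 15 − 8 = 7 must reach 129.
Exactly 7 works: 7 values at 190 and 8 at 128 total 2354; lower one of the high values by 29 (still ≥ 129) to hit 2325.

7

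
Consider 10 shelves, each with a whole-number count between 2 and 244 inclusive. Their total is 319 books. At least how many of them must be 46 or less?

Each value above 46 is at least 47, contributing at least 47 − 2 = 45 above the floor 2.
The sum exceeds the floor total 20 by 299, so at most ⌊299/45⌋ = 6 exceed 46, and at least 4 are ≤ 46.
Exactly 4 works: 4 values at 2 and 6 at 47 total 290; raise one of the low values by 29 (still ≤ 46) to hit 319.

4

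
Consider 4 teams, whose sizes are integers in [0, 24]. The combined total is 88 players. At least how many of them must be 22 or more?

2

If only k of them are at least 22, the other 4 − k are at most 21, so the total is at most k·24 + (4 − k)·21.
This must reach 88, so k·24 + (4 − k)·21 ≥ 88, giving k ≥ 2.
Exactly 2 works: 2 values at 24 and 2 at 21 total 90; lower one of the high values by 2 (still ≥ 22) to hit 88.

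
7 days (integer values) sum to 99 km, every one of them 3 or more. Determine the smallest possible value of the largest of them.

Some value must be at least ⌈99/7⌉ = 15, since 7 × 14 = 98 < 99.
Taking 6 copies of 14 and 1 copy of 15 gives exactly 99, so 15 is attained.

15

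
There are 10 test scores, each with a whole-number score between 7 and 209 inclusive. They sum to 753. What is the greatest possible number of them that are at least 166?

4

With k values at 166 or above and the rest at least 7, the sum is at least 70 + 159k.
Since the sum is 753, we need 159k ≤ 683, i.e. k ≤ 4.
k = 4 is achieved by 4 values at 166 and 6 at 7, total 706; add 47 to one value (staying below 166) to reach 753.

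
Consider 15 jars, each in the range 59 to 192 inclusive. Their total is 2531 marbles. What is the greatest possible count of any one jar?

192

Maximizing one value means minimizing the remaining 14.
The other 14 contribute at least 14 × 59 = 826, leaving at most 2531 − 826 = 1705.
But each jar is capped at 192, so the maximum is 192.
Achievable: one at 192 and the other 14 totalling 2339, which fits since 14 × 59 ≤ 2339 ≤ 14 × 192.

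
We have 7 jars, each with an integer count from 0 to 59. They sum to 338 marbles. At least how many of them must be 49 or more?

1

Suppose at most 7 − j of them reach 49; then j values are ≤ 48 and the rest ≤ 59.
The total is then ≤ 48·j + 59·(7 − j) = 413 − 11j. For this to be ≥ 338 we need j ≤ 6, so at least 7 − 6 = 1 must reach 49.
Exactly 1 works: 1 value at 59 and 6 at 48 total 347; lower one of the high values by 9 (still ≥ 49) to hit 338.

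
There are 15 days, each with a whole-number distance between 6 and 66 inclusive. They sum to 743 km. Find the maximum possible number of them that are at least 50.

14

If k of the values are ≥ 50, the total is ≥ 50k + 6(15 − k).
Setting 50k + 6(15 − k) ≤ 743 gives 44k ≤ 653, so k ≤ 14.
k = 14 is achieved by 14 values at 50 and 1 at 6, total 706; add 37 to one value (staying below 50) to reach 743.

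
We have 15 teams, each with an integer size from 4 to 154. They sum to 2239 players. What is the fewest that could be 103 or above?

If only k of them are at least 103, the other 15 − k are at most 102, so the total is at most k·154 + (15 − k)·102.
This must reach 2239, so k·154 + (15 − k)·102 ≥ 2239, giving k ≥ 14.
Exactly 14 works: 14 values at 154 and 1 at 102 total 2258; lower one of the high values by 19 (still ≥ 103) to hit 2239.

14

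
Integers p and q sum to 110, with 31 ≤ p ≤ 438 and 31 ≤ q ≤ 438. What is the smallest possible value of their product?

pq = p(110 − p) is concave in p, so over [31, 79] it is minimized at an endpoint.
At the endpoint p = 31, q = 110 − 31 = 79, so pq = 31 × 79 = 2449.

2449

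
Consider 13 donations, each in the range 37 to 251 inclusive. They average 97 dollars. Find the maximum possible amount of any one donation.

Maximizing one value means minimizing the remaining 12.
The total is 13 × 97 = 1261.
The other 12 contribute at least 12 × 37 = 444, leaving at most 1261 − 444 = 817.
But each donation is capped at 251, so the maximum is 251.
Achievable: one at 251 and the other 12 totalling 1010, which fits since 12 × 37 ≤ 1010 ≤ 12 × 251.

251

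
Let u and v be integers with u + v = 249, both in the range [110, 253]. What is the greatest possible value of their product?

uv = u(249 − u) is maximized when u is as near 249/2 as the bounds allow.
Taking u = 124 and v = 125 (both in [110, 253]) gives uv = 15500.

15500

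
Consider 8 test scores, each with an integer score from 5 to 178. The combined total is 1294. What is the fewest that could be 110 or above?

7

Suppose at most 8 − j of them reach 110; then j values are ≤ 109 and the rest ≤ 178.
The total is then ≤ 109·j + 178·(8 − j) = 1424 − 69j. For this to be ≥ 1294 we need j ≤ 1, so at least 8 − 1 = 7 must reach 110.
Exactly 7 works: 7 values at 178 and 1 at 109 total 1355; lower one of the high values by 61 (still ≥ 110) to hit 1294.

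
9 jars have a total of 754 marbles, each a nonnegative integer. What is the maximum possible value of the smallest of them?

83

The average is 754/9 < 84, so some value is ≤ 83.
Achievable: 2 of them at 83 and 7 at 84 total 754.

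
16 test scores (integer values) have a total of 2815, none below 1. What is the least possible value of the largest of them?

The 16 values sum to 2815, so their maximum is at least ⌈2815/16⌉ = 176.
Achievable: 15 of them at 176 and 1 at 175 total 2815.

176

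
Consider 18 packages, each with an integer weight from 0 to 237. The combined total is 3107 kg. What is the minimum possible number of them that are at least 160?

Suppose at most 18 − j of them reach 160; then j values are ≤ 159 and the rest ≤ 237.
The total is then ≤ 159·j + 237·(18 − j) = 4266 − 78j. For this to be ≥ 3107 we need j ≤ 14, so at least 18 − 14 = 4 must reach 160.
Exactly 4 works: 4 values at 237 and 14 at 159 total 3174; lower one of the high values by 67 (still ≥ 160) to hit 3107.

4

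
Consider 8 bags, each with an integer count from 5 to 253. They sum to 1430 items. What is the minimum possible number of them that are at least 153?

Suppose at most 8 − j of them reach 153; then j values are ≤ 152 and the rest ≤ 253.
The total is then ≤ 152·j + 253·(8 − j) = 2024 − 101j. For this to be ≥ 1430 we need j ≤ 5, so at least 8 − 5 = 3 must reach 153.
Exactly 3 works: 3 values at 253 and 5 at 152 total 1519; lower one of the high values by 89 (still ≥ 153) to hit 1430.

3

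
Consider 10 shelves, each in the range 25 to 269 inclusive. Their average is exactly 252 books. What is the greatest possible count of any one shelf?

269

Maximizing one value means minimizing the remaining 9.
The total is 10 × 252 = 2520.
The other 9 contribute at least 9 × 25 = 225, leaving at most 2520 − 225 = 2295.
But each shelf is capped at 269, so the maximum is 269.
Achievable: one at 269 and the other 9 totalling 2251, which fits since 9 × 25 ≤ 2251 ≤ 9 × 269.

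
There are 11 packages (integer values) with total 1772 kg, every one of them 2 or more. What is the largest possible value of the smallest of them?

161

The 11 values sum to 1772, so their minimum is at most ⌊1772/11⌋ = 161.
Taking 10 copies of 161 and 1 copy of 162 gives exactly 1772, so 161 is attained.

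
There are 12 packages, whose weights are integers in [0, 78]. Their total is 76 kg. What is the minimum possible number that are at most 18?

Let j be the number exceeding 18. Then the total is ≥ 19·j + 0·(12 − j) = 0 + 19j.
So 19j ≤ 76 and j ≤ 4; hence at least 12 − 4 = 8 are ≤ 18.
Exactly 8 works: 8 values at 0 and 4 at 19 total 76.

8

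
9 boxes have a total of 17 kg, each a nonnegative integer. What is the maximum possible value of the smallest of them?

1

The average is 17/9 < 2, so some value is ≤ 1.
Equality holds with 1 value of 1 and 8 values of 2.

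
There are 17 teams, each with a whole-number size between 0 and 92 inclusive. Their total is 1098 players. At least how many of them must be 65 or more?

Suppose at most 17 − j of them reach 65; then j values are ≤ 64 and the rest ≤ 92.
The total is then ≤ 64·j + 92·(17 − j) = 1564 − 28j. For this to be ≥ 1098 we need j ≤ 16, so at least 17 − 16 = 1 must reach 65.
Exactly 1 works: 1 value at 92 and 16 at 64 total 1116; lower one of the high values by 18 (still ≥ 65) to hit 1098.

1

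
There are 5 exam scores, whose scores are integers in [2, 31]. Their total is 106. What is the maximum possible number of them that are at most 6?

1

Suppose k of them are at most 6. Those contribute at most 6 each and the rest at most 31 each.
So the total is at most 6k + 31(5 − k) = 155 − 25k. This must still be ≥ 106, so k ≤ 1.
k = 1 is achieved by 1 value at 6 and 4 at 31, total 130; lower one of the 31's by 24 (still > 6) to reach 106.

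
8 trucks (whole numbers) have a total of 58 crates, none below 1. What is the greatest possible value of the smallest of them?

7

If every one of the 8 were at least 8, the total would be at least 8 × 8 = 64 > 58.
Equality holds with 6 values of 7 and 2 values of 8.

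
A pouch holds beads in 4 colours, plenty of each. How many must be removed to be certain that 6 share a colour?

21

In the worst case you draw 5 of each of the 4 colours: 4 × 5 = 20.
One more forces 6 of some colour, so 20 + 1 = 21.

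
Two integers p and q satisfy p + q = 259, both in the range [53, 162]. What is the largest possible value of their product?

16770

pq = p(259 − p) is maximized when p is as near 259/2 as the bounds allow.
Taking p = 129 and q = 130 (both in [53, 162]) gives pq = 16770.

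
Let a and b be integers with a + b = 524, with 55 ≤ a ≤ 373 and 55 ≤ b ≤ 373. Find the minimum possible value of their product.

Since a + b is fixed, pushing one of them to its bound minimizes the product.
At the endpoint a = 151, b = 524 − 151 = 373, so ab = 151 × 373 = 56323.

56323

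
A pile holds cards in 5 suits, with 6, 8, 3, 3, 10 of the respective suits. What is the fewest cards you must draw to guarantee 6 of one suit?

22

In the worst case you take as many as possible of each suit without reaching 6: 5 + 5 + 3 + 3 + 5 = 21.
The next one must give 6 of some suit, so 21 + 1 = 22.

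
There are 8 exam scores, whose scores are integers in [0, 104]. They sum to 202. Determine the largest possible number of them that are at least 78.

If k of the values are ≥ 78, the total is ≥ 78k + 0(8 − k).
Setting 78k + 0(8 − k) ≤ 202 gives 78k ≤ 202, so k ≤ 2.
k = 2 is achieved by 2 values at 78 and 6 at 0, total 156; add 46 to one value (staying below 78) to reach 202.

2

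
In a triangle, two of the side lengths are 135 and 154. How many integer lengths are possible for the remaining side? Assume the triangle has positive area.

The triangle inequality gives |135 − 154| < c < 135 + 154, i.e. 19 < c < 289.
So c can be any integer from 20 to 288: 269 values.

269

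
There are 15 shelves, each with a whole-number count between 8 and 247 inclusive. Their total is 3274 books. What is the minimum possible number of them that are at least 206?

5

Suppose at most 15 − j of them reach 206; then j values are ≤ 205 and the rest ≤ 247.
The total is then ≤ 205·j + 247·(15 − j) = 3705 − 42j. For this to be ≥ 3274 we need j ≤ 10, so at least 15 − 10 = 5 must reach 206.
Exactly 5 works: 5 values at 247 and 10 at 205 total 3285; lower one of the high values by 11 (still ≥ 206) to hit 3274.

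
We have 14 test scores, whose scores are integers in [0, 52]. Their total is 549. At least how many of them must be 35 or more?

Each value short of 35 is at most 34, costing at least 52 − 34 = 18 against the maximum total of 728.
We can afford to lose at most 728 − 549 = 179, so at most ⌊179/18⌋ = 9 fall short, and at least 5 are ≥ 35.
Exactly 5 works: 5 values at 52 and 9 at 34 total 566; lower one of the high values by 17 (still ≥ 35) to hit 549.

5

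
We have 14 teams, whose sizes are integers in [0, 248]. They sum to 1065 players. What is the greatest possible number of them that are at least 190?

5

Suppose k of them are at least 190. Those contribute at least 190 each and the other 14 − k at least 0 each.
So the total is at least 190k + 0(14 − k) = 0 + 190k. This must be ≤ 1065, giving k ≤ 5.
k = 5 is achieved by 5 values at 190 and 9 at 0, total 950; add 115 to one value (staying below 190) to reach 1065.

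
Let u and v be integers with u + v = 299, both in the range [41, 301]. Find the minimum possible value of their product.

uv = u(299 − u) is concave in u, so over [41, 258] it is minimized at an endpoint.
At the endpoint u = 41, v = 299 − 41 = 258, so uv = 41 × 258 = 10578.

10578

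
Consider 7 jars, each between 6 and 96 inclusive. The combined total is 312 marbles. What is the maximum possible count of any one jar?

To make one jar as large as possible, make the other 6 as small as possible.
The other 6 contribute at least 6 × 6 = 36, leaving at most 312 − 36 = 276.
But each jar is capped at 96, so the maximum is 96.
Achievable: one at 96 and the other 6 totalling 216, which fits since 6 × 6 ≤ 216 ≤ 6 × 96.

96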